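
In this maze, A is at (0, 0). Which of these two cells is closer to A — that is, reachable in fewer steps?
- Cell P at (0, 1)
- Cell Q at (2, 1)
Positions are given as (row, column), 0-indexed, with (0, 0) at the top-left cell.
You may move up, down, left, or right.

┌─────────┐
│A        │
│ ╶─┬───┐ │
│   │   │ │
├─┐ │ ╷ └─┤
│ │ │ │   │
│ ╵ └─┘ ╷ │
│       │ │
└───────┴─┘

Shortest path A → P at (0, 1): 1 steps
Shortest path A → Q at (2, 1): 3 steps

P is closer (1 steps vs 3 steps).

Path to P:

┌─────────┐
│A P      │
│ ╶─┬───┐ │
│   │   │ │
├─┐ │ ╷ └─┤
│ │ │ │   │
│ ╵ └─┘ ╷ │
│       │ │
└───────┴─┘

Path to Q:

┌─────────┐
│A        │
│ ╶─┬───┐ │
│↳ ↓│   │ │
├─┐ │ ╷ └─┤
│ │Q│ │   │
│ ╵ └─┘ ╷ │
│       │ │
└───────┴─┘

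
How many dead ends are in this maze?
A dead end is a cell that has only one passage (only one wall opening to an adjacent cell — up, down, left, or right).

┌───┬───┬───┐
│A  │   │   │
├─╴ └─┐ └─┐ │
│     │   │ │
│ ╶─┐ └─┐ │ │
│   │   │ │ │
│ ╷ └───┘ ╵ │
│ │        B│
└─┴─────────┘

Checking each cell for number of passages:

Dead ends found at positions:
  (0, 0)
  (0, 2)
  (0, 4)
  (2, 3)
  (3, 0)
Total dead ends: 5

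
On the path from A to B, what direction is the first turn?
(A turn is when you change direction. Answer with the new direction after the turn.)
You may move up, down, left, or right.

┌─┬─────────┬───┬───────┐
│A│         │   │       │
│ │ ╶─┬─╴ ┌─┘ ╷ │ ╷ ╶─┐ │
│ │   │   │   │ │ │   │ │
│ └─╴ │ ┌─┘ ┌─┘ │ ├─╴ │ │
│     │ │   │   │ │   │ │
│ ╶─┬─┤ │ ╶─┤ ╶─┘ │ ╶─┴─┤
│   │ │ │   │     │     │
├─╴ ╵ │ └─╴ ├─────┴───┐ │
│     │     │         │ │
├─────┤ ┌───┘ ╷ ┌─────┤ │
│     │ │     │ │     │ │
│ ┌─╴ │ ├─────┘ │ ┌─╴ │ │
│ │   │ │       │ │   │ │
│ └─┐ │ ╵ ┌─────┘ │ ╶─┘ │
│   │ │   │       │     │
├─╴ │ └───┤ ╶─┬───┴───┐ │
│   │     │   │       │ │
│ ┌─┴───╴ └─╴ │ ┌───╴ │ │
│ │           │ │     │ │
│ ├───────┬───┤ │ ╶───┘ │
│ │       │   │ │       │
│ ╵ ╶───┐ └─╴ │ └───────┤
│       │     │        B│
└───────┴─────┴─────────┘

Directions: down, down, right, right, up, left, up, right, right, right, down, left, down, down, down, right, right, up, left, up, right, up, right, up, right, down, down, left, down, right, right, up, up, up, right, down, right, down, left, down, right, right, down, down, down, down, down, down, down, left, left, left, up, right, right, up, left, left, left, down, down, down, right, right, right, right
First turn direction: right

Solution:

┌─┬─────────┬───┬───────┐
│A│↱ → → ↓  │↱ ↓│↱ ↓    │
│ │ ╶─┬─╴ ┌─┘ ╷ │ ╷ ╶─┐ │
│↓│↑ ↰│↓ ↲│↱ ↑│↓│↑│↳ ↓│ │
│ └─╴ │ ┌─┘ ┌─┘ │ ├─╴ │ │
│↳ → ↑│↓│↱ ↑│↓ ↲│↑│↓ ↲│ │
│ ╶─┬─┤ │ ╶─┤ ╶─┘ │ ╶─┴─┤
│   │ │↓│↑ ↰│↳ → ↑│↳ → ↓│
├─╴ ╵ │ └─╴ ├─────┴───┐ │
│     │↳ → ↑│         │↓│
├─────┤ ┌───┘ ╷ ┌─────┤ │
│     │ │     │ │     │↓│
│ ┌─╴ │ ├─────┘ │ ┌─╴ │ │
│ │   │ │       │ │   │↓│
│ └─┐ │ ╵ ┌─────┘ │ ╶─┘ │
│   │ │   │       │    ↓│
├─╴ │ └───┤ ╶─┬───┴───┐ │
│   │     │   │↓ ← ← ↰│↓│
│ ┌─┴───╴ └─╴ │ ┌───╴ │ │
│ │           │↓│↱ → ↑│↓│
│ ├───────┬───┤ │ ╶───┘ │
│ │       │   │↓│↑ ← ← ↲│
│ ╵ ╶───┐ └─╴ │ └───────┤
│       │     │↳ → → → B│
└───────┴─────┴─────────┘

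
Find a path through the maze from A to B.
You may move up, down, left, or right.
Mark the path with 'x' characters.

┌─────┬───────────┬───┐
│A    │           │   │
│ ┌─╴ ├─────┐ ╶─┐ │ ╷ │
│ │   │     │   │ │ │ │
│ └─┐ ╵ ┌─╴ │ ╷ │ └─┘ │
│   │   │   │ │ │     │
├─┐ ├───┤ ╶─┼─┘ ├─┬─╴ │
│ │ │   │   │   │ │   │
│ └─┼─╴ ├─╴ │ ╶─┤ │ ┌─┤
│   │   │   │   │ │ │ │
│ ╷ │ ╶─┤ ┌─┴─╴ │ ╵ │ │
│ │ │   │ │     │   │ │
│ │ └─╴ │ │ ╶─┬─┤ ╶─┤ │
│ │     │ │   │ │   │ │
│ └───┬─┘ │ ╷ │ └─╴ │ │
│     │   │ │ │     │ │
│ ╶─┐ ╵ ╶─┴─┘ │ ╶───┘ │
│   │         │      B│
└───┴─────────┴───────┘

Finding the shortest path through the maze:
Path length: 56 steps
Directions: right → right → down → down → right → up → right → right → down → left → down → right → down → left → down → down → down → left → down → right → right → right → up → up → left → up → right → right → up → left → up → right → up → up → left → up → right → right → down → down → right → right → down → left → down → down → left → down → right → down → left → left → down → right → right → right

Solution:

┌─────┬───────────┬───┐
│A x x│      x x x│   │
│ ┌─╴ ├─────┐ ╶─┐ │ ╷ │
│ │  x│x x x│x x│x│ │ │
│ └─┐ ╵ ┌─╴ │ ╷ │ └─┘ │
│   │x x│x x│ │x│x x x│
├─┐ ├───┤ ╶─┼─┘ ├─┬─╴ │
│ │ │   │x x│x x│ │x x│
│ └─┼─╴ ├─╴ │ ╶─┤ │ ┌─┤
│   │   │x x│x x│ │x│ │
│ ╷ │ ╶─┤ ┌─┴─╴ │ ╵ │ │
│ │ │   │x│x x x│x x│ │
│ │ └─╴ │ │ ╶─┬─┤ ╶─┤ │
│ │     │x│x x│ │x x│ │
│ └───┬─┘ │ ╷ │ └─╴ │ │
│     │x x│ │x│x x x│ │
│ ╶─┐ ╵ ╶─┴─┘ │ ╶───┘ │
│   │  x x x x│x x x B│
└───┴─────────┴───────┘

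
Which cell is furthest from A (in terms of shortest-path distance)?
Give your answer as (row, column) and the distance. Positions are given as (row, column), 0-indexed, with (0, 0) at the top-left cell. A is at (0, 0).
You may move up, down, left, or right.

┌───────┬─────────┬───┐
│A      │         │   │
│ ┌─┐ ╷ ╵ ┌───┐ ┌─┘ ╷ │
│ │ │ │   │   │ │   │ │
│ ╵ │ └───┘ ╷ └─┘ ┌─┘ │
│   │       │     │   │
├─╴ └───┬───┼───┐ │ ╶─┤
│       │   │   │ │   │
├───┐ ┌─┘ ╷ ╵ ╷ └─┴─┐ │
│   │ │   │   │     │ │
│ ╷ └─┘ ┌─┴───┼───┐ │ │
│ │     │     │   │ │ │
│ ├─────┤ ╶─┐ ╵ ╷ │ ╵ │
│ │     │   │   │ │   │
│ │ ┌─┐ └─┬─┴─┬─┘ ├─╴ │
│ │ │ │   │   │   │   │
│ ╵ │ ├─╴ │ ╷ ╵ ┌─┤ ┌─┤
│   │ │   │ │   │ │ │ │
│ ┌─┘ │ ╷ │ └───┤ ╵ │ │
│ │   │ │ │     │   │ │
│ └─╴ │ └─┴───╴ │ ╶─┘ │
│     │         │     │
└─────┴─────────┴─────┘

Computing BFS distances from A to all cells:
Furthest cell: (6, 5)
Distance: 81 steps

Path from A to the furthest cell:

┌───────┬─────────┬───┐
│A → ↓  │         │↱ ↓│
│ ┌─┐ ╷ ╵ ┌───┐ ┌─┘ ╷ │
│ │ │↓│   │↱ ↓│ │↱ ↑│↓│
│ ╵ │ └───┘ ╷ └─┘ ┌─┘ │
│   │↳ → → ↑│↳ → ↑│↓ ↲│
├─╴ └───┬───┼───┐ │ ╶─┤
│       │↓ ↰│↓ ↰│ │↳ ↓│
├───┐ ┌─┘ ╷ ╵ ╷ └─┴─┐ │
│↓ ↰│ │↓ ↲│↑ ↲│↑ ← ↰│↓│
│ ╷ └─┘ ┌─┴───┼───┐ │ │
│↓│↑ ← ↲│↓ ← ↰│↓ ↰│↑│↓│
│ ├─────┤ ╶─┐ ╵ ╷ │ ╵ │
│↓│↱ → ↓│↳ B│↑ ↲│↑│↑ ↲│
│ │ ┌─┐ └─┬─┴─┬─┘ ├─╴ │
│↓│↑│ │↳ ↓│↱ ↓│↱ ↑│   │
│ ╵ │ ├─╴ │ ╷ ╵ ┌─┤ ┌─┤
│↳ ↑│ │↓ ↲│↑│↳ ↑│ │ │ │
│ ┌─┘ │ ╷ │ └───┤ ╵ │ │
│ │   │↓│ │↑ ← ↰│   │ │
│ └─╴ │ └─┴───╴ │ ╶─┘ │
│     │↳ → → → ↑│     │
└─────┴─────────┴─────┘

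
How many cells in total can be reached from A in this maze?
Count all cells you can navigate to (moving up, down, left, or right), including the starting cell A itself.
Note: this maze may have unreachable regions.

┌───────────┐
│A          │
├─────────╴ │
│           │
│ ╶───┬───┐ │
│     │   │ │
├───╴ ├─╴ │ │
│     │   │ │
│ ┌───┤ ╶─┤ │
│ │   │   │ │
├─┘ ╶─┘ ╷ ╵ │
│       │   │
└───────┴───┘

Using BFS/flood-fill to find all reachable cells from A:
Maze size: 6 × 6 = 36 total cells
All cells are reachable — the maze is fully connected.
Reachable cells: 36

Reachable region (· marks reachable cells):

┌───────────┐
│A · · · · ·│
├─────────╴ │
│· · · · · ·│
│ ╶───┬───┐ │
│· · ·│· ·│·│
├───╴ ├─╴ │ │
│· · ·│· ·│·│
│ ┌───┤ ╶─┤ │
│·│· ·│· ·│·│
├─┘ ╶─┘ ╷ ╵ │
│· · · ·│· ·│
└───────┴───┘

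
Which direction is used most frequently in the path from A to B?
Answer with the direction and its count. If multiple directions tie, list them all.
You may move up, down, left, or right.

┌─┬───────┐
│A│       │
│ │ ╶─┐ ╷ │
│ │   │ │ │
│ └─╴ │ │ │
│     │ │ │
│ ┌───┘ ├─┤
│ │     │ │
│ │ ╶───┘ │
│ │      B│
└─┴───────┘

Directions: down, down, right, right, up, left, up, right, right, down, down, down, left, left, down, right, right, right
Counts: {'down': 6, 'right': 7, 'up': 2, 'left': 3}
Most common: right (7 times)

Solution:

┌─┬───────┐
│A│↱ → ↓  │
│ │ ╶─┐ ╷ │
│↓│↑ ↰│↓│ │
│ └─╴ │ │ │
│↳ → ↑│↓│ │
│ ┌───┘ ├─┤
│ │↓ ← ↲│ │
│ │ ╶───┘ │
│ │↳ → → B│
└─┴───────┘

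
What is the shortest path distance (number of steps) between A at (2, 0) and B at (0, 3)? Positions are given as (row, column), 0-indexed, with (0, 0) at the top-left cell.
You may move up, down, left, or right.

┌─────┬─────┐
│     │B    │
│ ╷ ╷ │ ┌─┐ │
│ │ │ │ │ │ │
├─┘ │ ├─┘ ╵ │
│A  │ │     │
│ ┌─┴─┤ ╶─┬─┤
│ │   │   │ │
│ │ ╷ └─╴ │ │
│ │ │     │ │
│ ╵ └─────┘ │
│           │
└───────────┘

Finding path from (2, 0) to (0, 3):
Path: (2,0) → (3,0) → (4,0) → (5,0) → (5,1) → (4,1) → (3,1) → (3,2) → (4,2) → (4,3) → (4,4) → (3,4) → (3,3) → (2,3) → (2,4) → (2,5) → (1,5) → (0,5) → (0,4) → (0,3)
Distance: 19 steps

Solution:

┌─────┬─────┐
│     │B ← ↰│
│ ╷ ╷ │ ┌─┐ │
│ │ │ │ │ │↑│
├─┘ │ ├─┘ ╵ │
│A  │ │↱ → ↑│
│ ┌─┴─┤ ╶─┬─┤
│↓│↱ ↓│↑ ↰│ │
│ │ ╷ └─╴ │ │
│↓│↑│↳ → ↑│ │
│ ╵ └─────┘ │
│↳ ↑        │
└───────────┘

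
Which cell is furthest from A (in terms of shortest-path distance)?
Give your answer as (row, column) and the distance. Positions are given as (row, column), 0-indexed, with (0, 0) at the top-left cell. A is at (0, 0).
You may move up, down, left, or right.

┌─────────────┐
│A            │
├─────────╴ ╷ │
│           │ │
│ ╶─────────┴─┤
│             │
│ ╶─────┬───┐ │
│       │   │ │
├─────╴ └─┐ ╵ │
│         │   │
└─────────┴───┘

Computing BFS distances from A to all cells:
Furthest cell: (3, 4)
Distance: 23 steps

Path from A to the furthest cell:

┌─────────────┐
│A → → → → ↓  │
├─────────╴ ╷ │
│↓ ← ← ← ← ↲│ │
│ ╶─────────┴─┤
│↳ → → → → → ↓│
│ ╶─────┬───┐ │
│       │B ↰│↓│
├─────╴ └─┐ ╵ │
│         │↑ ↲│
└─────────┴───┘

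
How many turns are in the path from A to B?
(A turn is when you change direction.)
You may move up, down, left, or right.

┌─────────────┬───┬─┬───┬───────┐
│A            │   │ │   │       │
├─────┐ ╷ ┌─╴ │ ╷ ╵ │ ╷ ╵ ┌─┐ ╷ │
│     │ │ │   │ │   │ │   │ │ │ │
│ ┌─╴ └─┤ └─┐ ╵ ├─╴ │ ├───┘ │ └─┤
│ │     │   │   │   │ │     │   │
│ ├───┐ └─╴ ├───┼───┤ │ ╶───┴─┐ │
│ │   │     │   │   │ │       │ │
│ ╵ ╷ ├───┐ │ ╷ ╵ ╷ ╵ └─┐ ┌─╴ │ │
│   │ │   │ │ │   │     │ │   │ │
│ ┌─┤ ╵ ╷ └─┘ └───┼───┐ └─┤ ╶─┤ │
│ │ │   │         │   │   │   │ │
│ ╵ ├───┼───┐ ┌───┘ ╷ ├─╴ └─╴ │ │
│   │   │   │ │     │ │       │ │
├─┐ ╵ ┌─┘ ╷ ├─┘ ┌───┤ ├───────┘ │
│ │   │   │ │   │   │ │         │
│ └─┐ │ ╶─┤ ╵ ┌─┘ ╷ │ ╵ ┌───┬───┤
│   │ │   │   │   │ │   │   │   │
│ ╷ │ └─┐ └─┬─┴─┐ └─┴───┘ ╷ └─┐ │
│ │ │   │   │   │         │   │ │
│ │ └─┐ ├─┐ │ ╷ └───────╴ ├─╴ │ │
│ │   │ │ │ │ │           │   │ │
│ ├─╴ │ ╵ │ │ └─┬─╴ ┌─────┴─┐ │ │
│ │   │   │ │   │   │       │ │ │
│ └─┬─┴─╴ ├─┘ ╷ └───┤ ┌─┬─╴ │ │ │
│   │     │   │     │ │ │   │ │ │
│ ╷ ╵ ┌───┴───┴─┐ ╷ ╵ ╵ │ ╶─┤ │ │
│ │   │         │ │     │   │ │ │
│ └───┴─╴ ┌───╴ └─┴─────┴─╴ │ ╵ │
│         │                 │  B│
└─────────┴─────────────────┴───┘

Directions: right, right, right, right, down, down, right, down, left, left, up, left, up, left, left, down, down, down, down, down, right, down, right, down, down, right, down, down, right, down, left, left, down, left, up, left, down, down, right, right, right, right, up, right, right, right, down, right, right, right, right, right, right, up, left, up, right, up, left, left, left, down, down, left, up, left, left, up, left, up, up, right, down, right, right, right, right, right, up, up, right, down, right, down, down, down, down, down, right
Number of turns: 50

Solution:

┌─────────────┬───┬─┬───┬───────┐
│A → → → ↓    │   │ │   │       │
├─────┐ ╷ ┌─╴ │ ╷ ╵ │ ╷ ╵ ┌─┐ ╷ │
│↓ ← ↰│ │↓│   │ │   │ │   │ │ │ │
│ ┌─╴ └─┤ └─┐ ╵ ├─╴ │ ├───┘ │ └─┤
│↓│  ↑ ↰│↳ ↓│   │   │ │     │   │
│ ├───┐ └─╴ ├───┼───┤ │ ╶───┴─┐ │
│↓│   │↑ ← ↲│   │   │ │       │ │
│ ╵ ╷ ├───┐ │ ╷ ╵ ╷ ╵ └─┐ ┌─╴ │ │
│↓  │ │   │ │ │   │     │ │   │ │
│ ┌─┤ ╵ ╷ └─┘ └───┼───┐ └─┤ ╶─┤ │
│↓│ │   │         │   │   │   │ │
│ ╵ ├───┼───┐ ┌───┘ ╷ ├─╴ └─╴ │ │
│↳ ↓│   │   │ │     │ │       │ │
├─┐ ╵ ┌─┘ ╷ ├─┘ ┌───┤ ├───────┘ │
│ │↳ ↓│   │ │   │   │ │         │
│ └─┐ │ ╶─┤ ╵ ┌─┘ ╷ │ ╵ ┌───┬───┤
│   │↓│   │   │   │ │   │↱ ↓│   │
│ ╷ │ └─┐ └─┬─┴─┐ └─┴───┘ ╷ └─┐ │
│ │ │↳ ↓│   │↱ ↓│        ↑│↳ ↓│ │
│ │ └─┐ ├─┐ │ ╷ └───────╴ ├─╴ │ │
│ │   │↓│ │ │↑│↳ → → → → ↑│  ↓│ │
│ ├─╴ │ ╵ │ │ └─┬─╴ ┌─────┴─┐ │ │
│ │   │↳ ↓│ │↑ ↰│   │↓ ← ← ↰│↓│ │
│ └─┬─┴─╴ ├─┘ ╷ └───┤ ┌─┬─╴ │ │ │
│↓ ↰│↓ ← ↲│   │↑ ← ↰│↓│ │↱ ↑│↓│ │
│ ╷ ╵ ┌───┴───┴─┐ ╷ ╵ ╵ │ ╶─┤ │ │
│↓│↑ ↲│  ↱ → → ↓│ │↑ ↲  │↑ ↰│↓│ │
│ └───┴─╴ ┌───╴ └─┴─────┴─╴ │ ╵ │
│↳ → → → ↑│    ↳ → → → → → ↑│↳ B│
└─────────┴─────────────────┴───┘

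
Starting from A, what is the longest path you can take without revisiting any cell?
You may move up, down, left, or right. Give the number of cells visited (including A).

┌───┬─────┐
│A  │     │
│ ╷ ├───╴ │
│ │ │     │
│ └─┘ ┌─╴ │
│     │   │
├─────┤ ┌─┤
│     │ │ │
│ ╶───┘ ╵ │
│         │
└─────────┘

Finding longest simple path using DFS:
Start: (0, 0)
Longest path visits 18 cells
Path: A → down → down → right → right → up → right → right → down → left → down → down → left → left → left → up → right → right

Solution:

┌───┬─────┐
│A  │     │
│ ╷ ├───╴ │
│↓│ │↱ → ↓│
│ └─┘ ┌─╴ │
│↳ → ↑│↓ ↲│
├─────┤ ┌─┤
│↱ → B│↓│ │
│ ╶───┘ ╵ │
│↑ ← ← ↲  │
└─────────┘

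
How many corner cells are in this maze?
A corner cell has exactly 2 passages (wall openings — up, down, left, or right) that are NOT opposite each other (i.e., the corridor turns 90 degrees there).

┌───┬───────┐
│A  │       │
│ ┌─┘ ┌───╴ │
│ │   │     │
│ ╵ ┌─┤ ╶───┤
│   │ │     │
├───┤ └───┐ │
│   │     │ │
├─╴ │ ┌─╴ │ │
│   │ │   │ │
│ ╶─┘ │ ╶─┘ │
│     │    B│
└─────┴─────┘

Counting corner cells (2 non-opposite passages):
Total corners: 21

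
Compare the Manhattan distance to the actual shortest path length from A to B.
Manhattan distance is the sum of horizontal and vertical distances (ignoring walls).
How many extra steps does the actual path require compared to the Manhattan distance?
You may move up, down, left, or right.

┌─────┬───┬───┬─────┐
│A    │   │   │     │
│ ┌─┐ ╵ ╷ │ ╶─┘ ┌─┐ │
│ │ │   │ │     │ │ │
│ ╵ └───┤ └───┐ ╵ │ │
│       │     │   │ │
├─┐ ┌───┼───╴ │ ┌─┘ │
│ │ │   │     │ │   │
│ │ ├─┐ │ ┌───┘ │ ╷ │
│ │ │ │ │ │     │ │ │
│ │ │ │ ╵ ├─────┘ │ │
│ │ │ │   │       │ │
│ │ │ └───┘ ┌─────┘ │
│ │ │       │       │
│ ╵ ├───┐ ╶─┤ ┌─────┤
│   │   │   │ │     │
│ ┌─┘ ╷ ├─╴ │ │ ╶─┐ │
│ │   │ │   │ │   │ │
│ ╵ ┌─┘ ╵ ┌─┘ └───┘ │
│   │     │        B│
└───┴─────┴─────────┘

Manhattan distance: |9 - 0| + |9 - 0| = 18
Actual path length: 44
Extra steps: 44 - 18 = 26

Solution:

┌─────┬───┬───┬─────┐
│A    │   │   │     │
│ ┌─┐ ╵ ╷ │ ╶─┘ ┌─┐ │
│↓│ │   │ │     │ │ │
│ ╵ └───┤ └───┐ ╵ │ │
│↳ ↓    │     │   │ │
├─┐ ┌───┼───╴ │ ┌─┘ │
│ │↓│   │     │ │↱ ↓│
│ │ ├─┐ │ ┌───┘ │ ╷ │
│ │↓│ │ │ │     │↑│↓│
│ │ │ │ ╵ ├─────┘ │ │
│ │↓│ │   │↱ → → ↑│↓│
│ │ │ └───┘ ┌─────┘ │
│ │↓│    ↱ ↑│↓ ← ← ↲│
│ ╵ ├───┐ ╶─┤ ┌─────┤
│↓ ↲│↱ ↓│↑ ↰│↓│     │
│ ┌─┘ ╷ ├─╴ │ │ ╶─┐ │
│↓│↱ ↑│↓│↱ ↑│↓│   │ │
│ ╵ ┌─┘ ╵ ┌─┘ └───┘ │
│↳ ↑│  ↳ ↑│  ↳ → → B│
└───┴─────┴─────────┘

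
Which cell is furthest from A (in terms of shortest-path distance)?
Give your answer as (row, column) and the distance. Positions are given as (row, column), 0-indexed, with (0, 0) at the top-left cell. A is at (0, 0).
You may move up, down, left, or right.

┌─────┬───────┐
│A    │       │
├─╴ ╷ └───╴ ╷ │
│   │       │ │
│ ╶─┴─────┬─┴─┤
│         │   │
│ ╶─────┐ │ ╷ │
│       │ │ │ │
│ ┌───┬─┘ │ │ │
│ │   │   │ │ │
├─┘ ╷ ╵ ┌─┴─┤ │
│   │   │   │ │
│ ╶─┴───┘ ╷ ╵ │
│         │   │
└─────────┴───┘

Computing BFS distances from A to all cells:
Furthest cell: (4, 5)
Distance: 33 steps

Path from A to the furthest cell:

┌─────┬───────┐
│A ↓  │       │
├─╴ ╷ └───╴ ╷ │
│↓ ↲│       │ │
│ ╶─┴─────┬─┴─┤
│↳ → → → ↓│↓ ↰│
│ ╶─────┐ │ ╷ │
│       │↓│↓│↑│
│ ┌───┬─┘ │ │ │
│ │↓ ↰│↓ ↲│B│↑│
├─┘ ╷ ╵ ┌─┴─┤ │
│↓ ↲│↑ ↲│↱ ↓│↑│
│ ╶─┴───┘ ╷ ╵ │
│↳ → → → ↑│↳ ↑│
└─────────┴───┘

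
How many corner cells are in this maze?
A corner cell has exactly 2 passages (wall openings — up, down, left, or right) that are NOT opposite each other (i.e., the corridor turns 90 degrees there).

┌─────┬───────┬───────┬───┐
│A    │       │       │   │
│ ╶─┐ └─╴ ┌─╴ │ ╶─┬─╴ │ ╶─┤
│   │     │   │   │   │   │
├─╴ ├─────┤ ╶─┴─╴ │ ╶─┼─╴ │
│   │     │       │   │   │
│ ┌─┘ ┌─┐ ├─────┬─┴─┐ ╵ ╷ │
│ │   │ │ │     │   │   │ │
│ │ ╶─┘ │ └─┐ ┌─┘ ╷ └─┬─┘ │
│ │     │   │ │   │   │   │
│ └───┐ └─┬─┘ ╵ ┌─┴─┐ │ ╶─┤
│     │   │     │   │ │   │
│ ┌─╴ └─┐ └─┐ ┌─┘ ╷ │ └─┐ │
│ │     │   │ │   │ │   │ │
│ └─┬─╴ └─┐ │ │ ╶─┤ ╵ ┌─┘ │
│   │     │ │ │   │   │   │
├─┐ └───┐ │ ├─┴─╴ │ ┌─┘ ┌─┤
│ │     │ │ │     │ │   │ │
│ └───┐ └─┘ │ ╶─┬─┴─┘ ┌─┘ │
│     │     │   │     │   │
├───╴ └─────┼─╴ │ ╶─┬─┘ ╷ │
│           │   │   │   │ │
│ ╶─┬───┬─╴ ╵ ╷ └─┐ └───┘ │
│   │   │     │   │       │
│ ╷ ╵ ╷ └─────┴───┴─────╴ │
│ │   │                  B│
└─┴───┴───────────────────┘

Counting corner cells (2 non-opposite passages):
Total corners: 93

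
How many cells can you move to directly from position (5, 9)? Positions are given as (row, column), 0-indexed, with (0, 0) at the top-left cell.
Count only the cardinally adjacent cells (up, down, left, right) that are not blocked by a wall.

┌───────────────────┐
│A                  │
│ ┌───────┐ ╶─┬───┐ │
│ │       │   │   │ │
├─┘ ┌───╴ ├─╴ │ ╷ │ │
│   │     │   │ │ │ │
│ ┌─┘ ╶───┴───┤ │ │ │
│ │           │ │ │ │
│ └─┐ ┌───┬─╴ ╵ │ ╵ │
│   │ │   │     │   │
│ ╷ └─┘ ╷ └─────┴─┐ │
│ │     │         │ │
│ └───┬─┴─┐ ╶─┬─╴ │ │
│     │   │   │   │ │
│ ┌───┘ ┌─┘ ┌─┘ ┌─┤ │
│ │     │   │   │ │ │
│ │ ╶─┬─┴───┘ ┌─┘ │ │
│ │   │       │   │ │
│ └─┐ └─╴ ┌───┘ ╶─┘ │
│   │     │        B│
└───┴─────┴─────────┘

Checking passable neighbors of (5, 9):
Neighbors: (4, 9), (6, 9)
Count: 2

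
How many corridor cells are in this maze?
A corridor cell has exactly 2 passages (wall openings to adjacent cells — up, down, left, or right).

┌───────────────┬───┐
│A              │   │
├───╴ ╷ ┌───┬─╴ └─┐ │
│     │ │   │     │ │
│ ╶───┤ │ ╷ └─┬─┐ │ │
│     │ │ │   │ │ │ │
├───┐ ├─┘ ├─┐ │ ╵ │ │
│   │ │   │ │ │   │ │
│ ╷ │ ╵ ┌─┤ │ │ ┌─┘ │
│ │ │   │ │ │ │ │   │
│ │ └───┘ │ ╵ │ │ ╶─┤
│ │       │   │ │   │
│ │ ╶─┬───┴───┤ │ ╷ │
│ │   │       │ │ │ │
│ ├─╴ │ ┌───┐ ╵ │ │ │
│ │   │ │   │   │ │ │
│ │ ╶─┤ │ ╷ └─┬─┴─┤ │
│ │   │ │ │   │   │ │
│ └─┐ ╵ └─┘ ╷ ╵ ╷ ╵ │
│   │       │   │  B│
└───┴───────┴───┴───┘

Counting cells with exactly 2 passages:
Total corridor cells: 82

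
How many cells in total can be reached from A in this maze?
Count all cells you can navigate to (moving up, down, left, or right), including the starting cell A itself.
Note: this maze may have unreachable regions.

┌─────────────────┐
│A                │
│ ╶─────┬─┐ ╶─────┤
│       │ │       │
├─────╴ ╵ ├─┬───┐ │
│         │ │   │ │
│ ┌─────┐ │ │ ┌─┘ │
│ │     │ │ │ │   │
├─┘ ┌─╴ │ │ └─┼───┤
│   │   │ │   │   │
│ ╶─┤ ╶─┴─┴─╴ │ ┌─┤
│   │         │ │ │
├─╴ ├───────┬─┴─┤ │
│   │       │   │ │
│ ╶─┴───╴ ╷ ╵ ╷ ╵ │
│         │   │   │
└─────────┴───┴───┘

Using BFS/flood-fill to find all reachable cells from A:
Maze size: 8 × 9 = 72 total cells
43 cell(s) are walled off and cannot be reached from A.
Reachable cells: 29

Reachable region (· marks reachable cells):

┌─────────────────┐
│A · · · · · · · ·│
│ ╶─────┬─┐ ╶─────┤
│· · · ·│·│· · · ·│
├─────╴ ╵ ├─┬───┐ │
│· · · · ·│ │   │·│
│ ┌─────┐ │ │ ┌─┘ │
│·│     │·│ │ │· ·│
├─┘ ┌─╴ │ │ └─┼───┤
│   │   │·│   │   │
│ ╶─┤ ╶─┴─┴─╴ │ ┌─┤
│   │         │ │ │
├─╴ ├───────┬─┴─┤ │
│   │       │   │ │
│ ╶─┴───╴ ╷ ╵ ╷ ╵ │
│         │   │   │
└─────────┴───┴───┘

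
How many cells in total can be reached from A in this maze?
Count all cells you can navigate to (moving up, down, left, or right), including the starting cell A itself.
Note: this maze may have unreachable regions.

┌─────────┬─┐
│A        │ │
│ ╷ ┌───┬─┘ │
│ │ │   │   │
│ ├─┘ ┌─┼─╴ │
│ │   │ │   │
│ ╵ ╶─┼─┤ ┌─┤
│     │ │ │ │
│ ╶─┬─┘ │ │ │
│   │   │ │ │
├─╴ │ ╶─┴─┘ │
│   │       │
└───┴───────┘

Using BFS/flood-fill to find all reachable cells from A:
Maze size: 6 × 6 = 36 total cells
17 cell(s) are walled off and cannot be reached from A.
Reachable cells: 19

Reachable region (· marks reachable cells):

┌─────────┬─┐
│A · · · ·│ │
│ ╷ ┌───┬─┘ │
│·│·│· ·│   │
│ ├─┘ ┌─┼─╴ │
│·│· ·│ │   │
│ ╵ ╶─┼─┤ ┌─┤
│· · ·│ │ │ │
│ ╶─┬─┘ │ │ │
│· ·│   │ │ │
├─╴ │ ╶─┴─┘ │
│· ·│       │
└───┴───────┘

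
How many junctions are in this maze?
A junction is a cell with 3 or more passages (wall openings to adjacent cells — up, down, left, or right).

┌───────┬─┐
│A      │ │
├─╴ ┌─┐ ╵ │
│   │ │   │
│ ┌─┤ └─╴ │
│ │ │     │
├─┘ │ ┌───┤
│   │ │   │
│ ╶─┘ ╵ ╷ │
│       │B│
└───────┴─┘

Checking each cell for number of passages:

Junctions found (3+ passages):
  (0, 1): 3 passages
  (1, 4): 3 passages
  (2, 2): 3 passages
  (4, 2): 3 passages
Total junctions: 4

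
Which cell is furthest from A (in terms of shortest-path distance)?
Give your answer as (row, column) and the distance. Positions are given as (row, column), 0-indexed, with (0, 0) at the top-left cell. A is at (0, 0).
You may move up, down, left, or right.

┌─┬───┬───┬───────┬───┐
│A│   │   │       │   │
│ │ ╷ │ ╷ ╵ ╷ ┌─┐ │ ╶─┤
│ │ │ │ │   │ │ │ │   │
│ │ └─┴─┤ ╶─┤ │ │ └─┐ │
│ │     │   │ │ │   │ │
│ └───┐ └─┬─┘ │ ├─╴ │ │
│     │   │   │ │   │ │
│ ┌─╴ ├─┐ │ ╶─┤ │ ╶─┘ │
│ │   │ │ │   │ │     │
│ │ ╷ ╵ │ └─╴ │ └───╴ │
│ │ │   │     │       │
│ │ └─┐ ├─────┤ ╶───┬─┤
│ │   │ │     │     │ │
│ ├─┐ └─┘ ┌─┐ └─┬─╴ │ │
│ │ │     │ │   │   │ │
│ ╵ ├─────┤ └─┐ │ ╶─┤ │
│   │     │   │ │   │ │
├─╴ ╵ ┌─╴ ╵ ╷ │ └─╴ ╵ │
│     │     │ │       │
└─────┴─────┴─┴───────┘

Computing BFS distances from A to all cells:
Furthest cell: (1, 2)
Distance: 63 steps

Path from A to the furthest cell:

┌─┬───┬───┬───────┬───┐
│A│↱ ↓│   │  ↓ ← ↰│   │
│ │ ╷ │ ╷ ╵ ╷ ┌─┐ │ ╶─┤
│↓│↑│B│ │   │↓│ │↑│   │
│ │ └─┴─┤ ╶─┤ │ │ └─┐ │
│↓│↑ ← ↰│   │↓│ │↑ ↰│ │
│ └───┐ └─┬─┘ │ ├─╴ │ │
│↳ → ↓│↑ ↰│↓ ↲│ │↱ ↑│ │
│ ┌─╴ ├─┐ │ ╶─┤ │ ╶─┘ │
│ │↓ ↲│ │↑│↳ ↓│ │↑ ← ↰│
│ │ ╷ ╵ │ └─╴ │ └───╴ │
│ │↓│   │↑ ← ↲│↱ → → ↑│
│ │ └─┐ ├─────┤ ╶───┬─┤
│ │↳ ↓│ │↱ → ↓│↑ ← ↰│ │
│ ├─┐ └─┘ ┌─┐ └─┬─╴ │ │
│ │ │↳ → ↑│ │↳ ↓│↱ ↑│ │
│ ╵ ├─────┤ └─┐ │ ╶─┤ │
│   │     │   │↓│↑ ↰│ │
├─╴ ╵ ┌─╴ ╵ ╷ │ └─╴ ╵ │
│     │     │ │↳ → ↑  │
└─────┴─────┴─┴───────┘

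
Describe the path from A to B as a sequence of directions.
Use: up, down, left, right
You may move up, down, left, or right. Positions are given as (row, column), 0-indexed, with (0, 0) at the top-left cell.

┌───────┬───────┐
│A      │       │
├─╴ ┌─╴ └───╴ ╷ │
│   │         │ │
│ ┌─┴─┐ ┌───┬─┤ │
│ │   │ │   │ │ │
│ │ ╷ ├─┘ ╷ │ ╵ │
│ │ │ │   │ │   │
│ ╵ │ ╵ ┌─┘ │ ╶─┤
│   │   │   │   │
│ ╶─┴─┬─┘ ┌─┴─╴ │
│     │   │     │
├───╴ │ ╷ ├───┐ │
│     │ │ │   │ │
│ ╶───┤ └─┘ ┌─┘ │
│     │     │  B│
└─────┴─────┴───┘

Finding the path and converting it to directions:
Path through cells: (0,0) → (0,1) → (0,2) → (0,3) → (1,3) → (1,4) → (1,5) → (1,6) → (0,6) → (0,7) → (1,7) → (2,7) → (3,7) → (3,6) → (4,6) → (4,7) → (5,7) → (6,7) → (7,7)
Directions: right, right, right, down, right, right, right, up, right, down, down, down, left, down, right, down, down, down

Solution:

┌───────┬───────┐
│A → → ↓│    ↱ ↓│
├─╴ ┌─╴ └───╴ ╷ │
│   │  ↳ → → ↑│↓│
│ ┌─┴─┐ ┌───┬─┤ │
│ │   │ │   │ │↓│
│ │ ╷ ├─┘ ╷ │ ╵ │
│ │ │ │   │ │↓ ↲│
│ ╵ │ ╵ ┌─┘ │ ╶─┤
│   │   │   │↳ ↓│
│ ╶─┴─┬─┘ ┌─┴─╴ │
│     │   │    ↓│
├───╴ │ ╷ ├───┐ │
│     │ │ │   │↓│
│ ╶───┤ └─┘ ┌─┘ │
│     │     │  B│
└─────┴─────┴───┘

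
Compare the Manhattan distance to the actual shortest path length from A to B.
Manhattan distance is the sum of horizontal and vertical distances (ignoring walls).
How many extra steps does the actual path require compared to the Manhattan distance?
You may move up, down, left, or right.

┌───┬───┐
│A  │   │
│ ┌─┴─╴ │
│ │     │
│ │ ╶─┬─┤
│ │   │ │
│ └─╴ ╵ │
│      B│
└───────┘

Manhattan distance: |3 - 0| + |3 - 0| = 6
Actual path length: 6
Extra steps: 6 - 6 = 0

Solution:

┌───┬───┐
│A  │   │
│ ┌─┴─╴ │
│↓│     │
│ │ ╶─┬─┤
│↓│   │ │
│ └─╴ ╵ │
│↳ → → B│
└───────┘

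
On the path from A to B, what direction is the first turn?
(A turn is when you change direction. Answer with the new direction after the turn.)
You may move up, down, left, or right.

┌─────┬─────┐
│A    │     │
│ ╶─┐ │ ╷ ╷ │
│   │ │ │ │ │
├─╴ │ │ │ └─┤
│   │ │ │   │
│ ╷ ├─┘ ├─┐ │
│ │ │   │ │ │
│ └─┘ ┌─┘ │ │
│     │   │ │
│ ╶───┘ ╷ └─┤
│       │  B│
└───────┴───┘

Directions: down, right, down, left, down, down, down, right, right, right, up, right, down, right
First turn direction: right

Solution:

┌─────┬─────┐
│A    │     │
│ ╶─┐ │ ╷ ╷ │
│↳ ↓│ │ │ │ │
├─╴ │ │ │ └─┤
│↓ ↲│ │ │   │
│ ╷ ├─┘ ├─┐ │
│↓│ │   │ │ │
│ └─┘ ┌─┘ │ │
│↓    │↱ ↓│ │
│ ╶───┘ ╷ └─┤
│↳ → → ↑│↳ B│
└───────┴───┘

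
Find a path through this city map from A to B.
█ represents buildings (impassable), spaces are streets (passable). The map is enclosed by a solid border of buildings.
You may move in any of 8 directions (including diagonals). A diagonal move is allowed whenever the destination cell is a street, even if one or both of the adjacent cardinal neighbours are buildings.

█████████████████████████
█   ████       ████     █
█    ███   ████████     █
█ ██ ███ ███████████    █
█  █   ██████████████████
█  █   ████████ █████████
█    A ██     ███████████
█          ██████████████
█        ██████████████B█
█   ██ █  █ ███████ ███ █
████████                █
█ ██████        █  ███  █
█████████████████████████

Finding the shortest path from A to B:
Movement: 8-directional
Path length: 19 steps
Directions: right → down-right → down-right → down-right → down-right → right → right → right → right → right → right → right → right → right → right → right → right → up-right → up

Solution:

█████████████████████████
█   ████       ████     █
█    ███   ████████     █
█ ██ ███ ███████████    █
█  █   ██████████████████
█  █   ████████ █████████
█    A↘██     ███████████
█      ↘   ██████████████
█       ↘██████████████B█
█   ██ █ ↘█ ███████ ███↑█
████████  →→→→→→→→→→→→↗ █
█ ██████        █  ███  █
█████████████████████████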